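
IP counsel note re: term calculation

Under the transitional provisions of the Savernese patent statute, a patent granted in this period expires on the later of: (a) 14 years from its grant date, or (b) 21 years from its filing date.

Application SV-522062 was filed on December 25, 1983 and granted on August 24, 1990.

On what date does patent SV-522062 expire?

(a) grant + 14 years → 24 August 2004.
(b) filing + 21 years → 25 December 2004.
Later of the two: 25 December 2004.

2004-12-25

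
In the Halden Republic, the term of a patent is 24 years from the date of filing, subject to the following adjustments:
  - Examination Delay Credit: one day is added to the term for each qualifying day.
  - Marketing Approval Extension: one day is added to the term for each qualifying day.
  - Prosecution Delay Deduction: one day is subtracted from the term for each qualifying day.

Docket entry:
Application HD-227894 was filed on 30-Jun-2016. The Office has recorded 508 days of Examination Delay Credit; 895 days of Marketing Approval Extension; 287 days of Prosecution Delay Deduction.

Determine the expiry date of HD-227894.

Base term: filing date + 24 years → 30 June 2040.
Examination Delay Credit: +508 days → 20 November 2041.
Marketing Approval Extension: +895 days → 3 May 2044.
Prosecution Delay Deduction: −287 days → 21 July 2043.

July 21, 2043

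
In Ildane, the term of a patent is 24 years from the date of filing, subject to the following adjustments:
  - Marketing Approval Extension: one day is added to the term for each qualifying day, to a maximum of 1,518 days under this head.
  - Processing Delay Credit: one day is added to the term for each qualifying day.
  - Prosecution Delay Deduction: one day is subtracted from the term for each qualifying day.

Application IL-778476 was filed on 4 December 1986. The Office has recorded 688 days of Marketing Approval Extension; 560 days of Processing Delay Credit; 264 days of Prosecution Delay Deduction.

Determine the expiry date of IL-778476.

Base term: filing date + 24 years → 4 December 2010.
Marketing Approval Extension: 688 days (within the 1518-day cap) → +688 days → 22 October 2012.
Processing Delay Credit: +560 days → 5 May 2014.
Prosecution Delay Deduction: −264 days → 14 August 2013.

2013-08-14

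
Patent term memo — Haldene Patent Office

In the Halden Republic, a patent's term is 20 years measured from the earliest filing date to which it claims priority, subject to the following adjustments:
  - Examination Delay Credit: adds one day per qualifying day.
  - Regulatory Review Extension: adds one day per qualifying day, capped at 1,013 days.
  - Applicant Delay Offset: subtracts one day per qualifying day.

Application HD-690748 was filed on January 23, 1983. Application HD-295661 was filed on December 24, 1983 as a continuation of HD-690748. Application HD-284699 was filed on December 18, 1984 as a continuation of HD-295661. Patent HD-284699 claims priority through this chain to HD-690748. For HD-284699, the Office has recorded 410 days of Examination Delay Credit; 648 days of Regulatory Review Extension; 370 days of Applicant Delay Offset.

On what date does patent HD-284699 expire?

December 11, 2004

Earliest priority filing: 23 January 1983.
Base term: 23 January 1983 + 20 years → 23 January 2003.
Examination Delay Credit: +410 days → 8 March 2004.
Regulatory Review Extension: 648 days (within the 1013-day cap) → +648 days → 16 December 2005.
Applicant Delay Offset: −370 days → 11 December 2004.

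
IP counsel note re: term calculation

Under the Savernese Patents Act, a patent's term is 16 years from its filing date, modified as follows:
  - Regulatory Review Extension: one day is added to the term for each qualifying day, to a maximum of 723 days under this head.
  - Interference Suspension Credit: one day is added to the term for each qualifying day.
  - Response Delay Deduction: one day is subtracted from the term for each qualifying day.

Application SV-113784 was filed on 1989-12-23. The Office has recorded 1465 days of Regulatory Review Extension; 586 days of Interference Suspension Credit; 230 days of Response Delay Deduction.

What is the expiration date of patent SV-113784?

December 6, 2008

Base term: filing date + 16 years → 23 December 2005.
Regulatory Review Extension: 1465 days claimed exceeds the 723-day cap, so +723 days → 16 December 2007.
Interference Suspension Credit: +586 days → 24 July 2009.
Response Delay Deduction: −230 days → 6 December 2008.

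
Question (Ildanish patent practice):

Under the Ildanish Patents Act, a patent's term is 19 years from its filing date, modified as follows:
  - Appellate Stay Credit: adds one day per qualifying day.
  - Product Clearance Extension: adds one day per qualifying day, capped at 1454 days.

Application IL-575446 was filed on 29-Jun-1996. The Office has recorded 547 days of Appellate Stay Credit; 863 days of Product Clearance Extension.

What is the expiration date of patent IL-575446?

2019-05-09

Base term: filing date + 19 years → 29 June 2015.
Appellate Stay Credit: +547 days → 27 December 2016.
Product Clearance Extension: 863 days (within the 1454-day cap) → +863 days → 9 May 2019.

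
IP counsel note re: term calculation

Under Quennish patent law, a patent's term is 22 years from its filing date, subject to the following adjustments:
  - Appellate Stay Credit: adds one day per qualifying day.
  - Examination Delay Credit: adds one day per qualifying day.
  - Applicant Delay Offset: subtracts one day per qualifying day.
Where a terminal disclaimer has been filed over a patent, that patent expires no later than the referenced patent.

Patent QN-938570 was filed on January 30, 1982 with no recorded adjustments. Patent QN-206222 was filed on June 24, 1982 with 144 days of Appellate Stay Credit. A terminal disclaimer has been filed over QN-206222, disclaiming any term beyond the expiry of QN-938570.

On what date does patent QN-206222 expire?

Natural term of QN-206222:
  Base: filing + 22 years → 24 June 2004.
  Appellate Stay Credit: +144 days → 15 November 2004.
Expiry of referenced patent QN-938570:
  Base: filing + 22 years → 30 January 2004.
Terminal disclaimer: QN-206222 expires on the earlier of 15 November 2004 and 30 January 2004.

2004-01-30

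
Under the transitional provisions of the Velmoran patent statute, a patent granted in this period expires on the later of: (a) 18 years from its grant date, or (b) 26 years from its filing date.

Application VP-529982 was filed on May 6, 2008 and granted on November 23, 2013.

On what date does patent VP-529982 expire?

(a) grant + 18 years → 23 November 2031.
(b) filing + 26 years → 6 May 2034.
Later of the two: 6 May 2034.

2034-05-06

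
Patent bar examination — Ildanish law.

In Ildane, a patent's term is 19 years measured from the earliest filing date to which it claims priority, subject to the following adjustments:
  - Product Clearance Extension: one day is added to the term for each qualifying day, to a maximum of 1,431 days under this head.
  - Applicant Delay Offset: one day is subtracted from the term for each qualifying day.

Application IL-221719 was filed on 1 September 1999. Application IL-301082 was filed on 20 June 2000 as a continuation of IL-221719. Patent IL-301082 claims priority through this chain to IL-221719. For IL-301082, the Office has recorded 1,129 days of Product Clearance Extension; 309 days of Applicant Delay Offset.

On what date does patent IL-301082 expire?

Earliest priority filing: 1 September 1999.
Base term: 1 September 1999 + 19 years → 1 September 2018.
Product Clearance Extension: 1129 days (within the 1431-day cap) → +1129 days → 4 October 2021.
Applicant Delay Offset: −309 days → 29 November 2020.

2020-11-29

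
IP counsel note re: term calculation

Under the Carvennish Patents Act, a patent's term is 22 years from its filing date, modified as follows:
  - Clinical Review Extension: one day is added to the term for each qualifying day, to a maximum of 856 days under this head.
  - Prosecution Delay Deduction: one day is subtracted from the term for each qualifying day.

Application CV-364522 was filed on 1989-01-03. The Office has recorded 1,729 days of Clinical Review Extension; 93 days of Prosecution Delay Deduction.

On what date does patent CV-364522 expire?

Base term: filing date + 22 years → 3 January 2011.
Clinical Review Extension: 1729 days claimed exceeds the 856-day cap, so +856 days → 8 May 2013.
Prosecution Delay Deduction: −93 days → 4 February 2013.

February 4, 2013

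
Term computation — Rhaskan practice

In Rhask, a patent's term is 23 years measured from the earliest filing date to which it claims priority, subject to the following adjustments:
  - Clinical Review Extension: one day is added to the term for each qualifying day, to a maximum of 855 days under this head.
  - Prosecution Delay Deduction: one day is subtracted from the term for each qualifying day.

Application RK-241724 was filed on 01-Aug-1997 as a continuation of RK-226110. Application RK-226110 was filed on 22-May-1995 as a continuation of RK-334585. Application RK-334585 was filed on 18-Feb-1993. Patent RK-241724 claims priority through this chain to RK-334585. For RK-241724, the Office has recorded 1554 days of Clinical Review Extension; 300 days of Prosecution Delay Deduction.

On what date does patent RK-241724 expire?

Earliest priority filing: 18 February 1993.
Base term: 18 February 1993 + 23 years → 18 February 2016.
Clinical Review Extension: 1554 days claimed exceeds the 855-day cap, so +855 days → 22 June 2018.
Prosecution Delay Deduction: −300 days → 26 August 2017.

August 26, 2017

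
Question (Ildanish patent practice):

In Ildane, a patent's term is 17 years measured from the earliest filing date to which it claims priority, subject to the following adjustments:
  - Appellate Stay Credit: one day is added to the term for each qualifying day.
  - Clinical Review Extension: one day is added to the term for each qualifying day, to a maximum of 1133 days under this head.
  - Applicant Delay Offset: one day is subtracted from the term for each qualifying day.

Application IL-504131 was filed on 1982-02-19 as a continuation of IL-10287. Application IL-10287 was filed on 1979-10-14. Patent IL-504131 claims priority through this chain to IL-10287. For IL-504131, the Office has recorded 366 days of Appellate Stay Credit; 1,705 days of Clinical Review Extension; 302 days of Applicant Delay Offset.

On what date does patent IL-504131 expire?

Earliest priority filing: 14 October 1979.
Base term: 14 October 1979 + 17 years → 14 October 1996.
Appellate Stay Credit: +366 days → 15 October 1997.
Clinical Review Extension: 1705 days claimed exceeds the 1133-day cap, so +1133 days → 21 November 2000.
Applicant Delay Offset: −302 days → 24 January 2000.

2000-01-24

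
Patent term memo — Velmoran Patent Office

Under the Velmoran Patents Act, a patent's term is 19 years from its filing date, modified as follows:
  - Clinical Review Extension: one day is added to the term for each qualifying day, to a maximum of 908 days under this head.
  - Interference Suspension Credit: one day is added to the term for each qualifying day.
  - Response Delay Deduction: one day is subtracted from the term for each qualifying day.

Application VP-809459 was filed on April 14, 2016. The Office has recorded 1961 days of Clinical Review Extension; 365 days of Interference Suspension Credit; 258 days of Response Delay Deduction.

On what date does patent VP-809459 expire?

Base term: filing date + 19 years → 14 April 2035.
Clinical Review Extension: 1961 days claimed exceeds the 908-day cap, so +908 days → 8 October 2037.
Interference Suspension Credit: +365 days → 8 October 2038.
Response Delay Deduction: −258 days → 23 January 2038.

2038-01-23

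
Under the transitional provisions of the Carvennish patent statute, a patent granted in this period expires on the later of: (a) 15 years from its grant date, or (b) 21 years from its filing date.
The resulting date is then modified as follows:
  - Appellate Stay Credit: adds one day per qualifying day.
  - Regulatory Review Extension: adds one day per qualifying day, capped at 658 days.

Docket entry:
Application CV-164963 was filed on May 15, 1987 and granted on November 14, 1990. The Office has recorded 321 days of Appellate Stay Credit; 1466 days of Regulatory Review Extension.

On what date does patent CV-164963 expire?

January 19, 2011

(a) grant + 15 years → 14 November 2005.
(b) filing + 21 years → 15 May 2008.
Later of the two: 15 May 2008.
Appellate Stay Credit: +321 days → 1 April 2009.
Regulatory Review Extension: 1466 days claimed exceeds the 658-day cap, so +658 days → 19 January 2011.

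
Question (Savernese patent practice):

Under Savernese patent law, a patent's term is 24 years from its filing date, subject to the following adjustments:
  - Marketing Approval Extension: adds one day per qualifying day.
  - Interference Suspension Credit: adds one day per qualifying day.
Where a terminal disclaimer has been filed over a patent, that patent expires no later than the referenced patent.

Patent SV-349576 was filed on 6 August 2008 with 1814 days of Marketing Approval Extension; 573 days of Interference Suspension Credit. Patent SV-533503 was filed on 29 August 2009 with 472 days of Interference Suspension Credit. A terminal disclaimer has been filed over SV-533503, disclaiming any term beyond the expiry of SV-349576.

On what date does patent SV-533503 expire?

December 14, 2034

Natural term of SV-533503:
  Base: filing + 24 years → 29 August 2033.
  Interference Suspension Credit: +472 days → 14 December 2034.
Expiry of referenced patent SV-349576:
  Base: filing + 24 years → 6 August 2032.
  Marketing Approval Extension: +1814 days → 25 July 2037.
  Interference Suspension Credit: +573 days → 18 February 2039.
Terminal disclaimer: SV-533503 expires on the earlier of 14 December 2034 and 18 February 2039.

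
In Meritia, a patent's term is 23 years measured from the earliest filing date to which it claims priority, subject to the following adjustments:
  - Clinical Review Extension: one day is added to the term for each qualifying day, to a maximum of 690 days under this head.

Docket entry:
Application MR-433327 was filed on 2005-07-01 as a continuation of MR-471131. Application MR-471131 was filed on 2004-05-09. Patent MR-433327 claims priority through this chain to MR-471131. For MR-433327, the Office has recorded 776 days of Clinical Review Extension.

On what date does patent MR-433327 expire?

March 29, 2029

Earliest priority filing: 9 May 2004.
Base term: 9 May 2004 + 23 years → 9 May 2027.
Clinical Review Extension: 776 days claimed exceeds the 690-day cap, so +690 days → 29 March 2029.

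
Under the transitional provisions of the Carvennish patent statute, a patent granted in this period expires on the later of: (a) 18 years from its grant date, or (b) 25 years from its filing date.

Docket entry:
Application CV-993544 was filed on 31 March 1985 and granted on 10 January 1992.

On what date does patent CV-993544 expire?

(a) grant + 18 years → 10 January 2010.
(b) filing + 25 years → 31 March 2010.
Later of the two: 31 March 2010.

March 31, 2010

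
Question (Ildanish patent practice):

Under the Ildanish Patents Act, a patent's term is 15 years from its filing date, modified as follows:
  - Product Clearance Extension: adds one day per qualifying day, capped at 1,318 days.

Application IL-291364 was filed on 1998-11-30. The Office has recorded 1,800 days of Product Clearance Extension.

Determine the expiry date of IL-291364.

Base term: filing date + 15 years → 30 November 2013.
Product Clearance Extension: 1800 days claimed exceeds the 1318-day cap, so +1318 days → 10 July 2017.

2017-07-10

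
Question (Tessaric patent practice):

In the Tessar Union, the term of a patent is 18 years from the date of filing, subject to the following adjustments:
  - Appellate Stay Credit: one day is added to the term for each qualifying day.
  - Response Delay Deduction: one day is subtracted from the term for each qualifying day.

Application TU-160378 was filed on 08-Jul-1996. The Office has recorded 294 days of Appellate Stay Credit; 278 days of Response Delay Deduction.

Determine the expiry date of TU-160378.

2014-07-24

Base term: filing date + 18 years → 8 July 2014.
Appellate Stay Credit: +294 days → 28 April 2015.
Response Delay Deduction: −278 days → 24 July 2014.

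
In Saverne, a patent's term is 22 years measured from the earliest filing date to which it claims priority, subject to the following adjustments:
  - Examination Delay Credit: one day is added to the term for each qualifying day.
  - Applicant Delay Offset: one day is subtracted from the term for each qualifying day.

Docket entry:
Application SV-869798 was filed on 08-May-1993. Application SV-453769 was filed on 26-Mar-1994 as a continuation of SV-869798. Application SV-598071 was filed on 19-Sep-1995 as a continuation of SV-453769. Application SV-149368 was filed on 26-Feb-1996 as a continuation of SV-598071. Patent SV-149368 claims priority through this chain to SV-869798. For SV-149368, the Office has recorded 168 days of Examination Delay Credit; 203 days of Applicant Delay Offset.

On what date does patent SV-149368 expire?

2015-04-03

Earliest priority filing: 8 May 1993.
Base term: 8 May 1993 + 22 years → 8 May 2015.
Examination Delay Credit: +168 days → 23 October 2015.
Applicant Delay Offset: −203 days → 3 April 2015.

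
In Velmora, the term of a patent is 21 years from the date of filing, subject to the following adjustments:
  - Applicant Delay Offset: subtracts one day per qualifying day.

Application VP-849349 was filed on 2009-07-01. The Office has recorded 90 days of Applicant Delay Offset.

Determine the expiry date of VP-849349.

2030-04-02

Base term: filing date + 21 years → 1 July 2030.
Applicant Delay Offset: −90 days → 2 April 2030.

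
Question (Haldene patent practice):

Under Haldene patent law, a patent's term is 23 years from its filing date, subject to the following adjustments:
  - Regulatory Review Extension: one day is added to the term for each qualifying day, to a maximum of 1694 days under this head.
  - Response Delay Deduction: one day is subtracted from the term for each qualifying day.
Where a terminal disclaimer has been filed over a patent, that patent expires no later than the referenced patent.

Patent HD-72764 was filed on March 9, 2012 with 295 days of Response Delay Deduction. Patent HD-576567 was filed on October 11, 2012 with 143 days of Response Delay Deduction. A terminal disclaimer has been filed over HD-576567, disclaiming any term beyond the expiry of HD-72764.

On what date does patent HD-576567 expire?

Natural term of HD-576567:
  Base: filing + 23 years → 11 October 2035.
  Response Delay Deduction: −143 days → 21 May 2035.
Expiry of referenced patent HD-72764:
  Base: filing + 23 years → 9 March 2035.
  Response Delay Deduction: −295 days → 18 May 2034.
Terminal disclaimer: HD-576567 expires on the earlier of 21 May 2035 and 18 May 2034.

May 18, 2034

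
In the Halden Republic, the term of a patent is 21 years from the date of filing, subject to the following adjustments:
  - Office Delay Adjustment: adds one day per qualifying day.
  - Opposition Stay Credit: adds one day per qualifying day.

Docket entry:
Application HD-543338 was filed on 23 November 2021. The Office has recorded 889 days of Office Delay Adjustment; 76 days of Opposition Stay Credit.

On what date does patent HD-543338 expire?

Base term: filing date + 21 years → 23 November 2042.
Office Delay Adjustment: +889 days → 30 April 2045.
Opposition Stay Credit: +76 days → 15 July 2045.

2045-07-15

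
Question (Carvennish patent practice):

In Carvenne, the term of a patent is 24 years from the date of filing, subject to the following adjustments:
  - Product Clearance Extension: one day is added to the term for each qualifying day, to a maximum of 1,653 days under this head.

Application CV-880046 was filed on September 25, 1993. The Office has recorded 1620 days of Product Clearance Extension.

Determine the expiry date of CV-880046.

March 3, 2022

Base term: filing date + 24 years → 25 September 2017.
Product Clearance Extension: 1620 days (within the 1653-day cap) → +1620 days → 3 March 2022.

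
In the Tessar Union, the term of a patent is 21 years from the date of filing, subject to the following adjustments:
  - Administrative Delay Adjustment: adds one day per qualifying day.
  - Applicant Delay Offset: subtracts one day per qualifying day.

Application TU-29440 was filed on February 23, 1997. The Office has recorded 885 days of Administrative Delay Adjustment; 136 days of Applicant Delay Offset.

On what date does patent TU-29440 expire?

March 13, 2020

Base term: filing date + 21 years → 23 February 2018.
Administrative Delay Adjustment: +885 days → 27 July 2020.
Applicant Delay Offset: −136 days → 13 March 2020.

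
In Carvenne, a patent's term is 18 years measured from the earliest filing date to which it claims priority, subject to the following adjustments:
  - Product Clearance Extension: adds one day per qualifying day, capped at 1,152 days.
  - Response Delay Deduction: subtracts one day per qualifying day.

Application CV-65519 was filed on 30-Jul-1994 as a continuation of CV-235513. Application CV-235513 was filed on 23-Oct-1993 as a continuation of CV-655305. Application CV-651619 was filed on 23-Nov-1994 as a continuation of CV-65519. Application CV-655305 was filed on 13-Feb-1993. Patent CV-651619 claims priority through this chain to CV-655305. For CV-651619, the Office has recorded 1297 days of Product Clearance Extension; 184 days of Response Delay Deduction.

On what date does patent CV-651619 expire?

2013-10-08

Earliest priority filing: 13 February 1993.
Base term: 13 February 1993 + 18 years → 13 February 2011.
Product Clearance Extension: 1297 days claimed exceeds the 1152-day cap, so +1152 days → 10 April 2014.
Response Delay Deduction: −184 days → 8 October 2013.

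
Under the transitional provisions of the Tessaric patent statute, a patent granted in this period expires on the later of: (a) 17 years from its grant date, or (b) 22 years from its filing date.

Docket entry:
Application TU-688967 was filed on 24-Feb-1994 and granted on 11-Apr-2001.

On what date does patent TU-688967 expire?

(a) grant + 17 years → 11 April 2018.
(b) filing + 22 years → 24 February 2016.
Later of the two: 11 April 2018.

April 11, 2018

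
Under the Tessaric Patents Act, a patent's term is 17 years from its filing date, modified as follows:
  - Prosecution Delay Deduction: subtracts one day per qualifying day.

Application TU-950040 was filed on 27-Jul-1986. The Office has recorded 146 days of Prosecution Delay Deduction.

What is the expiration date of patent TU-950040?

March 3, 2003

Base term: filing date + 17 years → 27 July 2003.
Prosecution Delay Deduction: −146 days → 3 March 2003.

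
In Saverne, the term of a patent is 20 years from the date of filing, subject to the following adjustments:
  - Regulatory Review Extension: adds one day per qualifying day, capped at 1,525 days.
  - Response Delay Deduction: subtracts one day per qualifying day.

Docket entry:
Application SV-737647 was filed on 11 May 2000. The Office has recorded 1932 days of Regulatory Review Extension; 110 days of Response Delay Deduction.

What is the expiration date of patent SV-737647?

Base term: filing date + 20 years → 11 May 2020.
Regulatory Review Extension: 1932 days claimed exceeds the 1525-day cap, so +1525 days → 14 July 2024.
Response Delay Deduction: −110 days → 26 March 2024.

2024-03-26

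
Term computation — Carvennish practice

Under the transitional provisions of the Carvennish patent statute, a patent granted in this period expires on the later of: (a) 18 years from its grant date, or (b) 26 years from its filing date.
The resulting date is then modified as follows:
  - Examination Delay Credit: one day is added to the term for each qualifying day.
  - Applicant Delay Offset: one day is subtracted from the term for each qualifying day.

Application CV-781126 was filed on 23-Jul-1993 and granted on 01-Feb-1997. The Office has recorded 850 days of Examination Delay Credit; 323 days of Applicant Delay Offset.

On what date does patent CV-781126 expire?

(a) grant + 18 years → 1 February 2015.
(b) filing + 26 years → 23 July 2019.
Later of the two: 23 July 2019.
Examination Delay Credit: +850 days → 19 November 2021.
Applicant Delay Offset: −323 days → 31 December 2020.

2020-12-31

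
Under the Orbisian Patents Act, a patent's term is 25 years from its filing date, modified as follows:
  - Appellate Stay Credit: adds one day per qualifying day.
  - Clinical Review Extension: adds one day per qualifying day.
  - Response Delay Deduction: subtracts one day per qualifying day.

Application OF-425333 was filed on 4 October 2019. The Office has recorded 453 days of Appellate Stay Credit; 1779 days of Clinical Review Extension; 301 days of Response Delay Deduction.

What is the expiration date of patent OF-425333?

January 17, 2050

Base term: filing date + 25 years → 4 October 2044.
Appellate Stay Credit: +453 days → 31 December 2045.
Clinical Review Extension: +1779 days → 14 November 2050.
Response Delay Deduction: −301 days → 17 January 2050.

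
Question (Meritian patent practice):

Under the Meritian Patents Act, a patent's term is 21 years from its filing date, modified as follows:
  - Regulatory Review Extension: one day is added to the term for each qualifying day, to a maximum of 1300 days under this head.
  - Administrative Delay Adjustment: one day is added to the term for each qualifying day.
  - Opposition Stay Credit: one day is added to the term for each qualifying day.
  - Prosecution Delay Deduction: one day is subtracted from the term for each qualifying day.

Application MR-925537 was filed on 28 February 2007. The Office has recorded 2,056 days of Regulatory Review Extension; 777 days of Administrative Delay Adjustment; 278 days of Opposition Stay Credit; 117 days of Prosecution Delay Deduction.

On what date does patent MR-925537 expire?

2034-04-15

Base term: filing date + 21 years → 28 February 2028.
Regulatory Review Extension: 2056 days claimed exceeds the 1300-day cap, so +1300 days → 20 September 2031.
Administrative Delay Adjustment: +777 days → 5 November 2033.
Opposition Stay Credit: +278 days → 10 August 2034.
Prosecution Delay Deduction: −117 days → 15 April 2034.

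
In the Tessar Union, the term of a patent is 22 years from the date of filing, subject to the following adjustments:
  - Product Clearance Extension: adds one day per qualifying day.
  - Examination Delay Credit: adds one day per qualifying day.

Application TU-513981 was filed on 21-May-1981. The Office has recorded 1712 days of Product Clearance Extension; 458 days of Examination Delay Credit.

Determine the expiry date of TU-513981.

Base term: filing date + 22 years → 21 May 2003.
Product Clearance Extension: +1712 days → 27 January 2008.
Examination Delay Credit: +458 days → 29 April 2009.

2009-04-29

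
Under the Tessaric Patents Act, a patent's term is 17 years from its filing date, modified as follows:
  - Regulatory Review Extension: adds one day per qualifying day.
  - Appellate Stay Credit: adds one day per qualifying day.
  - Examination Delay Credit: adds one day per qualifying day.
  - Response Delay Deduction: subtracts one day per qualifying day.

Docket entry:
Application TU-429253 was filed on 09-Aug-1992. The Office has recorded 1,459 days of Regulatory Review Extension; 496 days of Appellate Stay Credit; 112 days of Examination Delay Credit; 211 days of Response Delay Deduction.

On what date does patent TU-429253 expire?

2014-09-08

Base term: filing date + 17 years → 9 August 2009.
Regulatory Review Extension: +1459 days → 7 August 2013.
Appellate Stay Credit: +496 days → 16 December 2014.
Examination Delay Credit: +112 days → 7 April 2015.
Response Delay Deduction: −211 days → 8 September 2014.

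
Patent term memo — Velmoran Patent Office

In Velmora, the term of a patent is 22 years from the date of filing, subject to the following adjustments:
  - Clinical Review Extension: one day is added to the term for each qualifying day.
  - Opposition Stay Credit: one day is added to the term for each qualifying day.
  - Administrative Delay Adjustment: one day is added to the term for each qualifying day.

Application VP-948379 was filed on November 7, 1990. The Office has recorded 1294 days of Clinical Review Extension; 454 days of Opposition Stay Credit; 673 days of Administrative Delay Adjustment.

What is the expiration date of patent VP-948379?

Base term: filing date + 22 years → 7 November 2012.
Clinical Review Extension: +1294 days → 24 May 2016.
Opposition Stay Credit: +454 days → 21 August 2017.
Administrative Delay Adjustment: +673 days → 25 June 2019.

2019-06-25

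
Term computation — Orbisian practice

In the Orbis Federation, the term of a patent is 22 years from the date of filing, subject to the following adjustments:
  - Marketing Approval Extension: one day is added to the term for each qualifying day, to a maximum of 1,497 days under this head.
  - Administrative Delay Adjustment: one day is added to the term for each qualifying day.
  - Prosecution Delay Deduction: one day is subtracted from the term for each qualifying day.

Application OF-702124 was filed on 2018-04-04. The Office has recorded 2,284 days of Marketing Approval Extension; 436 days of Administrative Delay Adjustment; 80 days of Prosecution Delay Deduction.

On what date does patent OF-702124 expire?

May 1, 2045

Base term: filing date + 22 years → 4 April 2040.
Marketing Approval Extension: 2284 days claimed exceeds the 1497-day cap, so +1497 days → 10 May 2044.
Administrative Delay Adjustment: +436 days → 20 July 2045.
Prosecution Delay Deduction: −80 days → 1 May 2045.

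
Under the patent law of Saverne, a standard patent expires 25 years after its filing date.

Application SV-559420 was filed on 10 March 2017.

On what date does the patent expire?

Filing date + 25 years → 10 March 2042.

March 10, 2042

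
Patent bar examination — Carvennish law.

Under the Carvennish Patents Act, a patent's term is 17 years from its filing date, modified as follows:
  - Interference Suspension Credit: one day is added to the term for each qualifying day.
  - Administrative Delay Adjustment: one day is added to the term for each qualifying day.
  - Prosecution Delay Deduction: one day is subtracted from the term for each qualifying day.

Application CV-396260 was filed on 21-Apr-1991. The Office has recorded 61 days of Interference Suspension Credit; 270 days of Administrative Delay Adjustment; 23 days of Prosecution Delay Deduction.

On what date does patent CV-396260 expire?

Base term: filing date + 17 years → 21 April 2008.
Interference Suspension Credit: +61 days → 21 June 2008.
Administrative Delay Adjustment: +270 days → 18 March 2009.
Prosecution Delay Deduction: −23 days → 23 February 2009.

2009-02-23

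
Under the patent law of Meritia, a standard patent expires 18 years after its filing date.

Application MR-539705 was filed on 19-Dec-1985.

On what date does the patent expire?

2003-12-19

Filing date + 18 years → 19 December 2003.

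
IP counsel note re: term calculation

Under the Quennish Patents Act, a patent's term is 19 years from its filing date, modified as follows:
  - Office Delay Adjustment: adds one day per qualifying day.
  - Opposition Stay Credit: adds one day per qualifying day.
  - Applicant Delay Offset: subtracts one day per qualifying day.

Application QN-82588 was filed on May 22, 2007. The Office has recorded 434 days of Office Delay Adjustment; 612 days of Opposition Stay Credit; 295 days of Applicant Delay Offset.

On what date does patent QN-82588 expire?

2028-06-11

Base term: filing date + 19 years → 22 May 2026.
Office Delay Adjustment: +434 days → 30 July 2027.
Opposition Stay Credit: +612 days → 2 April 2029.
Applicant Delay Offset: −295 days → 11 June 2028.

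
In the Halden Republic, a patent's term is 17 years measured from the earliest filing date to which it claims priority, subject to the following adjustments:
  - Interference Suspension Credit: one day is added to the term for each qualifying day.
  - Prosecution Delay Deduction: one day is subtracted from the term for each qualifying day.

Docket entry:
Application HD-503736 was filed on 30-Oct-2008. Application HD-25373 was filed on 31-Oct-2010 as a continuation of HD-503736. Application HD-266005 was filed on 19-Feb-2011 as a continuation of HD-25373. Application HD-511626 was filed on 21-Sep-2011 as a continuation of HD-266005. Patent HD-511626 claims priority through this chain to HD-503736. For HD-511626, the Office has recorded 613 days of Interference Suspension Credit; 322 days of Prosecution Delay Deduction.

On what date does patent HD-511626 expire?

Earliest priority filing: 30 October 2008.
Base term: 30 October 2008 + 17 years → 30 October 2025.
Interference Suspension Credit: +613 days → 5 July 2027.
Prosecution Delay Deduction: −322 days → 17 August 2026.

August 17, 2026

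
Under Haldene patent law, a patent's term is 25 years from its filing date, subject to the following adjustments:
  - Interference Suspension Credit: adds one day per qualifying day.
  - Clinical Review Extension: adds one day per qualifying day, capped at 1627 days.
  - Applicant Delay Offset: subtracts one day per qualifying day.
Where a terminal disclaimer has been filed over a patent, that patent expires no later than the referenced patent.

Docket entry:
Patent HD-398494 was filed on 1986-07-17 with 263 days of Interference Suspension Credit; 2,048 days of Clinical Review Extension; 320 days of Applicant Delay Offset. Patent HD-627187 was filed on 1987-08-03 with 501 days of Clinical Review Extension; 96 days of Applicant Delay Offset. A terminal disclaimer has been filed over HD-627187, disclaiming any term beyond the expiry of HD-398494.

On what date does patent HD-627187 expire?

Natural term of HD-627187:
  Base: filing + 25 years → 3 August 2012.
  Clinical Review Extension: 501 days (within the 1627-day cap) → +501 days → 17 December 2013.
  Applicant Delay Offset: −96 days → 12 September 2013.
Expiry of referenced patent HD-398494:
  Base: filing + 25 years → 17 July 2011.
  Interference Suspension Credit: +263 days → 5 April 2012.
  Clinical Review Extension: 2048 days claimed exceeds the 1627-day cap, so +1627 days → 18 September 2016.
  Applicant Delay Offset: −320 days → 3 November 2015.
Terminal disclaimer: HD-627187 expires on the earlier of 12 September 2013 and 3 November 2015.

2013-09-12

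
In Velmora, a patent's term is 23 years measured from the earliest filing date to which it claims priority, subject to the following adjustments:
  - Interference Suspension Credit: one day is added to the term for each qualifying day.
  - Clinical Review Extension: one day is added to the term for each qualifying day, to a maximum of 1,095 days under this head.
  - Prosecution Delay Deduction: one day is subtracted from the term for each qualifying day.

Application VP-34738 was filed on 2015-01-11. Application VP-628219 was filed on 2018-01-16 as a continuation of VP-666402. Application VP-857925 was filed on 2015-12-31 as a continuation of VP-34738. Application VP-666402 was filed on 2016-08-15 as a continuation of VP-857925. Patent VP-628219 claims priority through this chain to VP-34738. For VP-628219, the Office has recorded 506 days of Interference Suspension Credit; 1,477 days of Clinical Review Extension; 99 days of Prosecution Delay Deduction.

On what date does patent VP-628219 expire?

Earliest priority filing: 11 January 2015.
Base term: 11 January 2015 + 23 years → 11 January 2038.
Interference Suspension Credit: +506 days → 1 June 2039.
Clinical Review Extension: 1477 days claimed exceeds the 1095-day cap, so +1095 days → 31 May 2042.
Prosecution Delay Deduction: −99 days → 21 February 2042.

February 21, 2042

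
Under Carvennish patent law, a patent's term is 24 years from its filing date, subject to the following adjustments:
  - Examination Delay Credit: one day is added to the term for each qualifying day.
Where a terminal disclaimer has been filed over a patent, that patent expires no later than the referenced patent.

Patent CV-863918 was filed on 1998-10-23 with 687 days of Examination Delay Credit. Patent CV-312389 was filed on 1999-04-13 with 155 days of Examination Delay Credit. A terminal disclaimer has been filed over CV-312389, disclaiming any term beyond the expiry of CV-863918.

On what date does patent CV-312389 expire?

2023-09-15

Natural term of CV-312389:
  Base: filing + 24 years → 13 April 2023.
  Examination Delay Credit: +155 days → 15 September 2023.
Expiry of referenced patent CV-863918:
  Base: filing + 24 years → 23 October 2022.
  Examination Delay Credit: +687 days → 9 September 2024.
Terminal disclaimer: CV-312389 expires on the earlier of 15 September 2023 and 9 September 2024.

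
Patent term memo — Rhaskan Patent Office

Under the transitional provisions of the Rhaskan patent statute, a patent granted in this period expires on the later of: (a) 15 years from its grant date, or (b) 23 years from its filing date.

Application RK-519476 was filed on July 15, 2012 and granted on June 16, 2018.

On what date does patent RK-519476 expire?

July 15, 2035

(a) grant + 15 years → 16 June 2033.
(b) filing + 23 years → 15 July 2035.
Later of the two: 15 July 2035.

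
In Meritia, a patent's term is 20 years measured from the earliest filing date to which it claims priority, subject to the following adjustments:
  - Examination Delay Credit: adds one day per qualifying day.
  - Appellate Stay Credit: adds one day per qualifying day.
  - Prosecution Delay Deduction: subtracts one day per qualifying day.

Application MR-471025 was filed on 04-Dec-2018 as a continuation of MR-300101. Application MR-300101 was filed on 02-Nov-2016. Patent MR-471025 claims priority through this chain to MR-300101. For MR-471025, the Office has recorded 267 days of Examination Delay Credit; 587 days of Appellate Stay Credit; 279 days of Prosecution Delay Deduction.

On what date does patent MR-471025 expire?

Earliest priority filing: 2 November 2016.
Base term: 2 November 2016 + 20 years → 2 November 2036.
Examination Delay Credit: +267 days → 27 July 2037.
Appellate Stay Credit: +587 days → 6 March 2039.
Prosecution Delay Deduction: −279 days → 31 May 2038.

May 31, 2038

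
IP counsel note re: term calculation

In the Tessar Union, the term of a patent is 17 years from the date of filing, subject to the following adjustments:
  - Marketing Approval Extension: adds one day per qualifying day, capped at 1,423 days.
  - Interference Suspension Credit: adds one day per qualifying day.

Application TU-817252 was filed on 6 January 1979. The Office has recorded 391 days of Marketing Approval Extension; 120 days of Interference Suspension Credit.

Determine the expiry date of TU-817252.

Base term: filing date + 17 years → 6 January 1996.
Marketing Approval Extension: 391 days (within the 1423-day cap) → +391 days → 31 January 1997.
Interference Suspension Credit: +120 days → 31 May 1997.

1997-05-31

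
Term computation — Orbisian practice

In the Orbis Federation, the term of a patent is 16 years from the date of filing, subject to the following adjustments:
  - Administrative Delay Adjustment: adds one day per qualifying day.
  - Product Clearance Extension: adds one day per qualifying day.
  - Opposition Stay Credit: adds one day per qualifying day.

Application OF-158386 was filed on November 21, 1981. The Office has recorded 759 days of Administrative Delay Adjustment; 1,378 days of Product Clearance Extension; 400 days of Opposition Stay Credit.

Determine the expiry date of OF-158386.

Base term: filing date + 16 years → 21 November 1997.
Administrative Delay Adjustment: +759 days → 20 December 1999.
Product Clearance Extension: +1378 days → 28 September 2003.
Opposition Stay Credit: +400 days → 1 November 2004.

2004-11-01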